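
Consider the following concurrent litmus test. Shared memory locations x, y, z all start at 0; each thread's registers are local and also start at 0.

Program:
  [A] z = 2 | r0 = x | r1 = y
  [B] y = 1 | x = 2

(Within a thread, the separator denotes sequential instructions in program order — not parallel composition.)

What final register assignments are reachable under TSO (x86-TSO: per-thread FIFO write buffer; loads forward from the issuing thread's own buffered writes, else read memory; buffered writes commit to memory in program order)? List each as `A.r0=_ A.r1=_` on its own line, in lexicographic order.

A.r0=0 A.r1=0
A.r0=0 A.r1=1
A.r0=2 A.r1=1

outcome vector order: (A.r0,A.r1)
|TSO outcomes| = 3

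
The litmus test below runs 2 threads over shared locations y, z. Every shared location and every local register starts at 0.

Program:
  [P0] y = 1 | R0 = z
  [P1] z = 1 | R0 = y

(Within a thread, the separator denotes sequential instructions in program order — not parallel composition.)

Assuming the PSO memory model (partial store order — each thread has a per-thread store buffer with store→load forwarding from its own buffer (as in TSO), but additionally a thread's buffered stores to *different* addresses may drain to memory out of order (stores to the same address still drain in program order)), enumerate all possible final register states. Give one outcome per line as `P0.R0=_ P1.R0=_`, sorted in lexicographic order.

outcome vector order: (P0.R0,P1.R0)
|PSO outcomes| = 4

P0.R0=0 P1.R0=0
P0.R0=0 P1.R0=1
P0.R0=1 P1.R0=0
P0.R0=1 P1.R0=1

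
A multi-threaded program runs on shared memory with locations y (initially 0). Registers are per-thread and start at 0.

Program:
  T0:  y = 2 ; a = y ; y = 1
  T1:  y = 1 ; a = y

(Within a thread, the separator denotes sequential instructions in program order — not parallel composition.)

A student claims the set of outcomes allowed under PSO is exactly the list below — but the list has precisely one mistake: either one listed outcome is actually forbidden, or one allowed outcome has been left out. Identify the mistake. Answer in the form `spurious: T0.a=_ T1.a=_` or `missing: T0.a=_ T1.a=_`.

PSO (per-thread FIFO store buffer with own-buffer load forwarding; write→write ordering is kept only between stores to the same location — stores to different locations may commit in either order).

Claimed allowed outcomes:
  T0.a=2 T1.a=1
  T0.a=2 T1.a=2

outcome vector order: (T0.a,T1.a)
PSO (3): (1,1); (2,1); (2,2)
PSO∖claimed = {(1,1)}

missing: T0.a=1 T1.a=1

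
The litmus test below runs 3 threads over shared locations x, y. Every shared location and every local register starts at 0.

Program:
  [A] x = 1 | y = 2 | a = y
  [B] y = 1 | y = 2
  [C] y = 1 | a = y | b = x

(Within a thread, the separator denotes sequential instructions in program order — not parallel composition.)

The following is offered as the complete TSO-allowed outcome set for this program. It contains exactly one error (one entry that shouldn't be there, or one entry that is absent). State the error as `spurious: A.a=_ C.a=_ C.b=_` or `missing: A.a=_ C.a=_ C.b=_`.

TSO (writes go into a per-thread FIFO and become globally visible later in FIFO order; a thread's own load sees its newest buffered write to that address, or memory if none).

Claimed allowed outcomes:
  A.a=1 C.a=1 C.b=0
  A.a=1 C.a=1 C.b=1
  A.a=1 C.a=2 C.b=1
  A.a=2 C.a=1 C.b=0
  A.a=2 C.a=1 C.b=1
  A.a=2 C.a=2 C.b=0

outcome vector order: (A.a,C.a,C.b)
[TSO] allowed = {110 111 121 210 211 220 221}
TSO∖claimed = {221}

missing: A.a=2 C.a=2 C.b=1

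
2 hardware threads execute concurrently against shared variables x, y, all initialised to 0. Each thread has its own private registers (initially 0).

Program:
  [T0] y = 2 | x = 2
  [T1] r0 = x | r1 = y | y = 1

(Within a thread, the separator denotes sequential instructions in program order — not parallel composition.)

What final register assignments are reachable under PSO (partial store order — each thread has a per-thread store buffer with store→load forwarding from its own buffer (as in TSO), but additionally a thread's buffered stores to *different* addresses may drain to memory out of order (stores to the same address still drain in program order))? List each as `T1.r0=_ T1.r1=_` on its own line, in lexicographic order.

T1.r0=0 T1.r1=0
T1.r0=0 T1.r1=2
T1.r0=2 T1.r1=0
T1.r0=2 T1.r1=2

outcome vector order: (T1.r0,T1.r1)
|PSO outcomes| = 4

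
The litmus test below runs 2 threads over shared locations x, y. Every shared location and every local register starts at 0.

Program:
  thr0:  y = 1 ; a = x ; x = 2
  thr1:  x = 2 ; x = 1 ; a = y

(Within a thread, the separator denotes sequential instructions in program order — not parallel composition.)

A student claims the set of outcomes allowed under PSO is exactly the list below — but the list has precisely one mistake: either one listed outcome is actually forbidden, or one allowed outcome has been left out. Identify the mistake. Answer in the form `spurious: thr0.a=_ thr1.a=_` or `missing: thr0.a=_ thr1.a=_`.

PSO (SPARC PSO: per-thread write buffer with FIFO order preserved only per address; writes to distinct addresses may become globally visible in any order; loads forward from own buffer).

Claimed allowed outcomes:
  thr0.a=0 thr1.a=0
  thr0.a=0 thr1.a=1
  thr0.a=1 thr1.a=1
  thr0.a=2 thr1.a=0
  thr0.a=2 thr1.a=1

missing: thr0.a=1 thr1.a=0

outcome vector order: (thr0.a,thr1.a)
PSO (6): (0,0), (0,1), (1,0), (1,1), (2,0), (2,1)
PSO∖claimed = {(1,0)}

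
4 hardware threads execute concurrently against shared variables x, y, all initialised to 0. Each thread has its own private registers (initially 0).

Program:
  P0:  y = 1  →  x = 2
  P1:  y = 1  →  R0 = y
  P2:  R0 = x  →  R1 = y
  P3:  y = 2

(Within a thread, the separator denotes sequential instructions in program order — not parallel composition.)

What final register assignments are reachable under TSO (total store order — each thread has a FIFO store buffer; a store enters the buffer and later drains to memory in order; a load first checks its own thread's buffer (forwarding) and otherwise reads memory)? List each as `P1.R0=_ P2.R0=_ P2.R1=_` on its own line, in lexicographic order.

outcome vector order: (P1.R0,P2.R0,P2.R1)
|TSO outcomes| = 10

P1.R0=1 P2.R0=0 P2.R1=0
P1.R0=1 P2.R0=0 P2.R1=1
P1.R0=1 P2.R0=0 P2.R1=2
P1.R0=1 P2.R0=2 P2.R1=1
P1.R0=1 P2.R0=2 P2.R1=2
P1.R0=2 P2.R0=0 P2.R1=0
P1.R0=2 P2.R0=0 P2.R1=1
P1.R0=2 P2.R0=0 P2.R1=2
P1.R0=2 P2.R0=2 P2.R1=1
P1.R0=2 P2.R0=2 P2.R1=2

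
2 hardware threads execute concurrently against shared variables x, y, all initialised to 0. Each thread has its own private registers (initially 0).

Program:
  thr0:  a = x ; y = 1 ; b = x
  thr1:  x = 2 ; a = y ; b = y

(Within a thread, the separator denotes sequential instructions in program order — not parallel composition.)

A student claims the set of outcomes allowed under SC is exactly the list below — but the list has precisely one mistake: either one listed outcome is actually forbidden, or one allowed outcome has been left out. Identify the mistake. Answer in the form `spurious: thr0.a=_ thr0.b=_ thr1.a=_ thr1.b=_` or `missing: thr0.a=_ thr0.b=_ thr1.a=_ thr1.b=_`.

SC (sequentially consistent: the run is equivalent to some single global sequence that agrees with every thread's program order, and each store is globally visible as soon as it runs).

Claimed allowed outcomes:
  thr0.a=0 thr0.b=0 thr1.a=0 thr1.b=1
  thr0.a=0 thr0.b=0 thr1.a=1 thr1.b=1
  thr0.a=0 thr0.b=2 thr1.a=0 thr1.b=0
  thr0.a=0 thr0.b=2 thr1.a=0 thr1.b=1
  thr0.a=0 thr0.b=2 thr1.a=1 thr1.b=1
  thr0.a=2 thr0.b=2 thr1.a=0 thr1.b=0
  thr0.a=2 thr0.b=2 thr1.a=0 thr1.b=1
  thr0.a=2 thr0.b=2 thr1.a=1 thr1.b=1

outcome vector order: (thr0.a,thr0.b,thr1.a,thr1.b)
SC: 7 outcomes — {(0,0,1,1) (0,2,0,0) (0,2,0,1) (0,2,1,1) (2,2,0,0) (2,2,0,1) (2,2,1,1)}
claimed∖SC = {(0,0,0,1)}

spurious: thr0.a=0 thr0.b=0 thr1.a=0 thr1.b=1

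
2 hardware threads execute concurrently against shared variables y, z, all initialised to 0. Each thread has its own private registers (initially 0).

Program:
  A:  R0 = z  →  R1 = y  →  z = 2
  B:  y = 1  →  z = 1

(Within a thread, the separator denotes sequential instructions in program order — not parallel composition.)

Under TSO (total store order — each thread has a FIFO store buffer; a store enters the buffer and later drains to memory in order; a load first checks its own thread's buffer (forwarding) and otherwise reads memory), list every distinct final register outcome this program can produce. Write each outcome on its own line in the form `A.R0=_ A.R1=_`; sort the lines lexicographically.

outcome vector order: (A.R0,A.R1)
|TSO outcomes| = 3

A.R0=0 A.R1=0
A.R0=0 A.R1=1
A.R0=1 A.R1=1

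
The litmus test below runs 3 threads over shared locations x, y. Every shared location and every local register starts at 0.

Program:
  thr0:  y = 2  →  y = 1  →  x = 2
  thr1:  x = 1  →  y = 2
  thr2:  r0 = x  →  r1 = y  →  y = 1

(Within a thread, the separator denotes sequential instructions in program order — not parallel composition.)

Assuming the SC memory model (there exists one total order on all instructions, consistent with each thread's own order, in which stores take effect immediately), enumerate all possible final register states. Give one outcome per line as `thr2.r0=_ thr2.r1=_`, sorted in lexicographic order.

outcome vector order: (thr2.r0,thr2.r1)
|SC outcomes| = 8

thr2.r0=0 thr2.r1=0
thr2.r0=0 thr2.r1=1
thr2.r0=0 thr2.r1=2
thr2.r0=1 thr2.r1=0
thr2.r0=1 thr2.r1=1
thr2.r0=1 thr2.r1=2
thr2.r0=2 thr2.r1=1
thr2.r0=2 thr2.r1=2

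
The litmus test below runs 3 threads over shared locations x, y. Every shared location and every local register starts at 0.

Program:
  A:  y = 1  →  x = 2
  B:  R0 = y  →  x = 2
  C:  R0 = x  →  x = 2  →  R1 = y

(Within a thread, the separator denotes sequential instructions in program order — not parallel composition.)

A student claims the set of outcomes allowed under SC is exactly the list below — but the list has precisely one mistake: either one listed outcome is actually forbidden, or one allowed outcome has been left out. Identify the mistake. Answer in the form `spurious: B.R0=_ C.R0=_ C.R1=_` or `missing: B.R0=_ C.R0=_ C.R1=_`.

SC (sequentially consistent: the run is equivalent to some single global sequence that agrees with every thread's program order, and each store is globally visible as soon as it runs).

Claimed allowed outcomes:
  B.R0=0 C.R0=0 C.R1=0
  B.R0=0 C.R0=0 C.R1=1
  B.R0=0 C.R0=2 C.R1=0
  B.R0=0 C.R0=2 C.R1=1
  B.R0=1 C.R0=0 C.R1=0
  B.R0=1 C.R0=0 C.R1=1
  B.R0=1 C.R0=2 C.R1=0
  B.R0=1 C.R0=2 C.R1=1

outcome vector order: (B.R0,C.R0,C.R1)
SC (7): <0 0 0> <0 0 1> <0 2 0> <0 2 1> <1 0 0> <1 0 1> <1 2 1>
claimed∖SC = {<1 2 0>}

spurious: B.R0=1 C.R0=2 C.R1=0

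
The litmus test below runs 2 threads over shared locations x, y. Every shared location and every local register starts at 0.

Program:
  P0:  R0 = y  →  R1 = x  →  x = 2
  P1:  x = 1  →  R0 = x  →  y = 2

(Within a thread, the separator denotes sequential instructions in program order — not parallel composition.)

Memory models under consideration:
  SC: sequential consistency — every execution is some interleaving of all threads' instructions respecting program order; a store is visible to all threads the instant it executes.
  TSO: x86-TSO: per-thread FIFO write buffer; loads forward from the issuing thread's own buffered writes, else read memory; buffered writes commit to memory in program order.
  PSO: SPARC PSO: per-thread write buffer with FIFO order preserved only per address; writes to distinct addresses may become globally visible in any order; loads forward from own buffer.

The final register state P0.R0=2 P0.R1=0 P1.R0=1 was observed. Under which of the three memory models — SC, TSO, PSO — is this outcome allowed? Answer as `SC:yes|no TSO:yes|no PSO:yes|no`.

SC:no TSO:no PSO:yes

outcome vector order: (P0.R0,P0.R1,P1.R0)
SC: 5 outcomes — {(0,0,1); (0,0,2); (0,1,1); (0,1,2); (2,1,1)}
TSO: 5 outcomes — {(0,0,1); (0,0,2); (0,1,1); (0,1,2); (2,1,1)}
PSO: 6 outcomes — {(0,0,1); (0,0,2); (0,1,1); (0,1,2); (2,0,1); (2,1,1)}
target (2,0,1) ∈ {PSO}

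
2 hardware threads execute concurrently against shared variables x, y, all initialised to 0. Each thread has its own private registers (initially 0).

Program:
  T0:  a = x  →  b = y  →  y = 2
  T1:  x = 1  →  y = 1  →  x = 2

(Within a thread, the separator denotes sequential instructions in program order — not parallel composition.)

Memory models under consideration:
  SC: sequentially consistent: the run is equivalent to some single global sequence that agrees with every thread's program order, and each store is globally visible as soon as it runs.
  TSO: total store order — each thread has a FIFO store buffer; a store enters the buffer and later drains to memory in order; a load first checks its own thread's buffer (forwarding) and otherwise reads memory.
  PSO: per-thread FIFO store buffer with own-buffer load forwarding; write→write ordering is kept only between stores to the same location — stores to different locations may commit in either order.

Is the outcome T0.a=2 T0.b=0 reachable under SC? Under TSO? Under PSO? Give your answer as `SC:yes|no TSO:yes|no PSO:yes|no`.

SC:no TSO:no PSO:yes

outcome vector order: (T0.a,T0.b)
SC: 5 outcomes — {00; 01; 10; 11; 21}
TSO: 5 outcomes — {00; 01; 10; 11; 21}
PSO: 6 outcomes — {00; 01; 10; 11; 20; 21}
target 20 ∈ {PSO}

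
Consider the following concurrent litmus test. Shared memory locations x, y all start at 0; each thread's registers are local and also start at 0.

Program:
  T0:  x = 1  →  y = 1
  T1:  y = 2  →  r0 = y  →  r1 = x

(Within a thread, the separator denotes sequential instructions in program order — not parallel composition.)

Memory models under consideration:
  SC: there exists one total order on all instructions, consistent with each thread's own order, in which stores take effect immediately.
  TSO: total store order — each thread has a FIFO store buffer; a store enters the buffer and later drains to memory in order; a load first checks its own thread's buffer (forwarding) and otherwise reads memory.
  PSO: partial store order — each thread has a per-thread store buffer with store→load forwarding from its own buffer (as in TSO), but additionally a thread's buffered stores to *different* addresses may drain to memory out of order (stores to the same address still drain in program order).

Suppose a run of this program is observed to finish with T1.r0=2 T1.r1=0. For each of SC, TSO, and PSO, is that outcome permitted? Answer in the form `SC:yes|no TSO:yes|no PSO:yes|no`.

SC:yes TSO:yes PSO:yes

outcome vector order: (T1.r0,T1.r1)
SC: 3 outcomes — {1/1; 2/0; 2/1}
TSO: 3 outcomes — {1/1; 2/0; 2/1}
PSO: 4 outcomes — {1/0; 1/1; 2/0; 2/1}
target 2/0 ∈ {SC,TSO,PSO}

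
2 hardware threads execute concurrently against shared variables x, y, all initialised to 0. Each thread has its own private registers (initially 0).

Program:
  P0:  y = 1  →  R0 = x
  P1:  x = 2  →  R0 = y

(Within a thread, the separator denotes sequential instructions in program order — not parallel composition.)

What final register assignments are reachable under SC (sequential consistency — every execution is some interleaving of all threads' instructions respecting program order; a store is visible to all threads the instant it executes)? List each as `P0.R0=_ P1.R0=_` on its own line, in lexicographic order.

P0.R0=0 P1.R0=1
P0.R0=2 P1.R0=0
P0.R0=2 P1.R0=1

outcome vector order: (P0.R0,P1.R0)
|SC outcomes| = 3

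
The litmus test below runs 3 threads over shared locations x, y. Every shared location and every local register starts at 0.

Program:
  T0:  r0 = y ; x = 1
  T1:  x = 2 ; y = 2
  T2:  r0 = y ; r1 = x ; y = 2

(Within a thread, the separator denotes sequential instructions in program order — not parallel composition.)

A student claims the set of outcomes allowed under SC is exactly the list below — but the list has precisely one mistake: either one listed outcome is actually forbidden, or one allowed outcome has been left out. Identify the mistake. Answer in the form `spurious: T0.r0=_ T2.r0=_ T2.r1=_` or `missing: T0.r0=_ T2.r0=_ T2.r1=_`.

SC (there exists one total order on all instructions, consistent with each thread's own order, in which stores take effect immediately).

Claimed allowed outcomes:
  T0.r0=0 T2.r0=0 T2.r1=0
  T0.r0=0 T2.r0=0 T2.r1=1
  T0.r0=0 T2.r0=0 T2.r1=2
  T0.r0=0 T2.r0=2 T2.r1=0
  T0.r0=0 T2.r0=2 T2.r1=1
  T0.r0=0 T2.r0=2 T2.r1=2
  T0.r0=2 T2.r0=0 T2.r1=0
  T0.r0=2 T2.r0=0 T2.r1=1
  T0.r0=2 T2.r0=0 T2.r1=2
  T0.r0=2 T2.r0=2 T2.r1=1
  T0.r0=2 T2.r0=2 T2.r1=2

outcome vector order: (T0.r0,T2.r0,T2.r1)
under SC → 000 001 002 021 022 200 201 202 221 222
claimed∖SC = {020}

spurious: T0.r0=0 T2.r0=2 T2.r1=0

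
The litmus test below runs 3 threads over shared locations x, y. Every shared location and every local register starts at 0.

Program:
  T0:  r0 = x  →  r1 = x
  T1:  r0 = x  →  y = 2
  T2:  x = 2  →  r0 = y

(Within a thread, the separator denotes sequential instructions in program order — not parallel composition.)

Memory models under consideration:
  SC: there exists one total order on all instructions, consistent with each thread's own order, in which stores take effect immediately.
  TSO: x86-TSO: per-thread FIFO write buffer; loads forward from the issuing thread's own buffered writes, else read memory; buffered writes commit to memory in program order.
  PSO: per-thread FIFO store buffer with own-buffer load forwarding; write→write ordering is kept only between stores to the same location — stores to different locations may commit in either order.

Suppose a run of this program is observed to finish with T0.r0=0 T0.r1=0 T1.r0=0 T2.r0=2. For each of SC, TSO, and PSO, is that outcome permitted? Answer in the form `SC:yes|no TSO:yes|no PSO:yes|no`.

SC:yes TSO:yes PSO:yes

outcome vector order: (T0.r0,T0.r1,T1.r0,T2.r0)
SC (12): <0 0 0 0>, <0 0 0 2>, <0 0 2 0>, <0 0 2 2>, <0 2 0 0>, <0 2 0 2>, <0 2 2 0>, <0 2 2 2>, <2 2 0 0>, <2 2 0 2>, <2 2 2 0>, <2 2 2 2>
TSO (12): <0 0 0 0>, <0 0 0 2>, <0 0 2 0>, <0 0 2 2>, <0 2 0 0>, <0 2 0 2>, <0 2 2 0>, <0 2 2 2>, <2 2 0 0>, <2 2 0 2>, <2 2 2 0>, <2 2 2 2>
PSO (12): <0 0 0 0>, <0 0 0 2>, <0 0 2 0>, <0 0 2 2>, <0 2 0 0>, <0 2 0 2>, <0 2 2 0>, <0 2 2 2>, <2 2 0 0>, <2 2 0 2>, <2 2 2 0>, <2 2 2 2>
target <0 0 0 2> ∈ {SC,TSO,PSO}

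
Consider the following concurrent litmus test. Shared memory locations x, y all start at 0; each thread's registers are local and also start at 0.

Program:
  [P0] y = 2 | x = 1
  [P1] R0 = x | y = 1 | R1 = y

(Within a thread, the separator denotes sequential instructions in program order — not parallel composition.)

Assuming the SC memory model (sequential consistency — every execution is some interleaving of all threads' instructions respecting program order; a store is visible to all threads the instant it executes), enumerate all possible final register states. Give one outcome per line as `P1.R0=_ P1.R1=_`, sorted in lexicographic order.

P1.R0=0 P1.R1=1
P1.R0=0 P1.R1=2
P1.R0=1 P1.R1=1

outcome vector order: (P1.R0,P1.R1)
|SC outcomes| = 3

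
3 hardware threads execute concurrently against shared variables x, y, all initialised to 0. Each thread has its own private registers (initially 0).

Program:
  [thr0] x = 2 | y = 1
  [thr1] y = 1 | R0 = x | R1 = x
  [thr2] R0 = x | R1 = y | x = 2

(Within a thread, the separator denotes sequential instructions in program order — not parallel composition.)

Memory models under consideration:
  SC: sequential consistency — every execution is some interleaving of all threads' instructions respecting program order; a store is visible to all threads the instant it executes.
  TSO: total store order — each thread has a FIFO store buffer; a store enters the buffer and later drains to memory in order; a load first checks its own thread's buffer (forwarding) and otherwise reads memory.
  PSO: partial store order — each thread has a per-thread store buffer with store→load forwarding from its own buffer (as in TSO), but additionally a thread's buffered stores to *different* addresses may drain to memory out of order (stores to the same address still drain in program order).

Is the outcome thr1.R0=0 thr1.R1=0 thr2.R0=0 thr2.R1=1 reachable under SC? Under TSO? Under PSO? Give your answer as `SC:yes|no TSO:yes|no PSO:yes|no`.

outcome vector order: (thr1.R0,thr1.R1,thr2.R0,thr2.R1)
under SC → 0/0/0/0 0/0/0/1 0/0/2/1 0/2/0/0 0/2/0/1 0/2/2/1 2/2/0/0 2/2/0/1 2/2/2/0 2/2/2/1
under TSO → 0/0/0/0 0/0/0/1 0/0/2/0 0/0/2/1 0/2/0/0 0/2/0/1 0/2/2/0 0/2/2/1 2/2/0/0 2/2/0/1 2/2/2/0 2/2/2/1
under PSO → 0/0/0/0 0/0/0/1 0/0/2/0 0/0/2/1 0/2/0/0 0/2/0/1 0/2/2/0 0/2/2/1 2/2/0/0 2/2/0/1 2/2/2/0 2/2/2/1
target 0/0/0/1 ∈ {SC,TSO,PSO}

SC:yes TSO:yes PSO:yes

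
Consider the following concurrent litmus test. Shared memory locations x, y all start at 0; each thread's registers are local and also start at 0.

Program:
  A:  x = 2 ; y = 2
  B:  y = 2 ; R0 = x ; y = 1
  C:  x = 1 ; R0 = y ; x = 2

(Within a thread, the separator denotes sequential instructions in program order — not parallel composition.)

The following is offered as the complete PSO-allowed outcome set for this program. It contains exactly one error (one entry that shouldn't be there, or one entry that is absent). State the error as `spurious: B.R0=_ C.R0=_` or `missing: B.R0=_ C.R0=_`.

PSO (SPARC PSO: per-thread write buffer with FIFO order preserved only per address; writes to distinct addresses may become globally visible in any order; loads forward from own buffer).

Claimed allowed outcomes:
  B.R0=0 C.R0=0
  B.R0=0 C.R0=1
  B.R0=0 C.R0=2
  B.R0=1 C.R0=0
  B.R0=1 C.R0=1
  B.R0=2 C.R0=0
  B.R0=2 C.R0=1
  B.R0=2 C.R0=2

missing: B.R0=1 C.R0=2

outcome vector order: (B.R0,C.R0)
under PSO → 0/0 0/1 0/2 1/0 1/1 1/2 2/0 2/1 2/2
PSO∖claimed = {1/2}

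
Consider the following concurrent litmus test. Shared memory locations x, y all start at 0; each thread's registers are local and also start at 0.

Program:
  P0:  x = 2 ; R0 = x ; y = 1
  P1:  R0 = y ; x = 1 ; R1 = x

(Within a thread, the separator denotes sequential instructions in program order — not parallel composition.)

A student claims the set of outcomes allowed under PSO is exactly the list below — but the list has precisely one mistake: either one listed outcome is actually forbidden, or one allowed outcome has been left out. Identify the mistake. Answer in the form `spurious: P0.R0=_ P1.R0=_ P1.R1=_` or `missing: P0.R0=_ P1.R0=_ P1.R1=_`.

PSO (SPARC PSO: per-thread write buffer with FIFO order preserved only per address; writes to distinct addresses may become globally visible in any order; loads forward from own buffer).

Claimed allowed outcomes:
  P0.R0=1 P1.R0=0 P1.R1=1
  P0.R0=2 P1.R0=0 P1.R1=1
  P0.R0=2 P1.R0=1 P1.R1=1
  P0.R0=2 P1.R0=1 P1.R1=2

outcome vector order: (P0.R0,P1.R0,P1.R1)
[PSO] allowed = {(1,0,1); (2,0,1); (2,0,2); (2,1,1); (2,1,2)}
PSO∖claimed = {(2,0,2)}

missing: P0.R0=2 P1.R0=0 P1.R1=2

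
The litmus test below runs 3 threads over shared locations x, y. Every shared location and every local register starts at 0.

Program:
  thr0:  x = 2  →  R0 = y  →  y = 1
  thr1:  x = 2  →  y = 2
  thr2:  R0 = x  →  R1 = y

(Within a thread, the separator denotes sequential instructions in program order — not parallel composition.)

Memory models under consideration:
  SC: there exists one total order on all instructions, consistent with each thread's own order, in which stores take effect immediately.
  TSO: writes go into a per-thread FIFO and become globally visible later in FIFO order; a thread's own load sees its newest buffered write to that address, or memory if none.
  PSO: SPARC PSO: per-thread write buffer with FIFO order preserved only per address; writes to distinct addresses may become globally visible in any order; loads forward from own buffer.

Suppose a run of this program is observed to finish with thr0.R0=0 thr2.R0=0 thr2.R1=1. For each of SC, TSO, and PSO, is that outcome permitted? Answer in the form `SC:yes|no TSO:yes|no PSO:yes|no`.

outcome vector order: (thr0.R0,thr2.R0,thr2.R1)
under SC → 0/0/0, 0/0/1, 0/0/2, 0/2/0, 0/2/1, 0/2/2, 2/0/0, 2/0/1, 2/0/2, 2/2/0, 2/2/1, 2/2/2
under TSO → 0/0/0, 0/0/1, 0/0/2, 0/2/0, 0/2/1, 0/2/2, 2/0/0, 2/0/1, 2/0/2, 2/2/0, 2/2/1, 2/2/2
under PSO → 0/0/0, 0/0/1, 0/0/2, 0/2/0, 0/2/1, 0/2/2, 2/0/0, 2/0/1, 2/0/2, 2/2/0, 2/2/1, 2/2/2
target 0/0/1 ∈ {SC,TSO,PSO}

SC:yes TSO:yes PSO:yes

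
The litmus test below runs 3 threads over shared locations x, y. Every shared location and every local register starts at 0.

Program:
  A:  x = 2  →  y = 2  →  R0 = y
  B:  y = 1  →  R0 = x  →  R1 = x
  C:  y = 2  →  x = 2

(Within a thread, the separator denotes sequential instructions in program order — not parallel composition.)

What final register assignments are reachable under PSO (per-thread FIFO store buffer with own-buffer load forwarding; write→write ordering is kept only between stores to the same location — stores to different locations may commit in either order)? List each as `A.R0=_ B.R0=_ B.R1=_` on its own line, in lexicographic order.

A.R0=1 B.R0=0 B.R1=0
A.R0=1 B.R0=0 B.R1=2
A.R0=1 B.R0=2 B.R1=2
A.R0=2 B.R0=0 B.R1=0
A.R0=2 B.R0=0 B.R1=2
A.R0=2 B.R0=2 B.R1=2

outcome vector order: (A.R0,B.R0,B.R1)
|PSO outcomes| = 6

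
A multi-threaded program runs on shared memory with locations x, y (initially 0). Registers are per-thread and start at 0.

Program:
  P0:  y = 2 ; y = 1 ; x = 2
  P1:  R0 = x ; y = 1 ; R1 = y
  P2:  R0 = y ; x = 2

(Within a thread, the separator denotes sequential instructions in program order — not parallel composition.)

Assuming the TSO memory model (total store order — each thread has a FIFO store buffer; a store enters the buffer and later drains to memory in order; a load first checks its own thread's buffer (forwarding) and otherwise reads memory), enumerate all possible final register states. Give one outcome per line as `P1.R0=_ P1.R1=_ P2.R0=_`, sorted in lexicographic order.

P1.R0=0 P1.R1=1 P2.R0=0
P1.R0=0 P1.R1=1 P2.R0=1
P1.R0=0 P1.R1=1 P2.R0=2
P1.R0=0 P1.R1=2 P2.R0=0
P1.R0=0 P1.R1=2 P2.R0=1
P1.R0=0 P1.R1=2 P2.R0=2
P1.R0=2 P1.R1=1 P2.R0=0
P1.R0=2 P1.R1=1 P2.R0=1
P1.R0=2 P1.R1=1 P2.R0=2
P1.R0=2 P1.R1=2 P2.R0=0

outcome vector order: (P1.R0,P1.R1,P2.R0)
|TSO outcomes| = 10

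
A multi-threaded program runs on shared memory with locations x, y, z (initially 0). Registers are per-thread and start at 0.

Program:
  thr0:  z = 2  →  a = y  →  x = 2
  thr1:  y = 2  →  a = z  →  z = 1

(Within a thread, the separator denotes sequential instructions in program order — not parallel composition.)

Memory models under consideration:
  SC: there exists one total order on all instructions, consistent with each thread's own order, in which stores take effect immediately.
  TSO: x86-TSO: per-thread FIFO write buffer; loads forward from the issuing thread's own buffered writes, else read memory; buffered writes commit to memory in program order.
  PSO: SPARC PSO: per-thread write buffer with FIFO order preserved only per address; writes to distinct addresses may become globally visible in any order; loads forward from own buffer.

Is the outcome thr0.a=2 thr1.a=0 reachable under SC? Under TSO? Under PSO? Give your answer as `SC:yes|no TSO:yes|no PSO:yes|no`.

outcome vector order: (thr0.a,thr1.a)
SC: 3 outcomes — {(0,2), (2,0), (2,2)}
TSO: 4 outcomes — {(0,0), (0,2), (2,0), (2,2)}
PSO: 4 outcomes — {(0,0), (0,2), (2,0), (2,2)}
target (2,0) ∈ {SC,TSO,PSO}

SC:yes TSO:yes PSO:yes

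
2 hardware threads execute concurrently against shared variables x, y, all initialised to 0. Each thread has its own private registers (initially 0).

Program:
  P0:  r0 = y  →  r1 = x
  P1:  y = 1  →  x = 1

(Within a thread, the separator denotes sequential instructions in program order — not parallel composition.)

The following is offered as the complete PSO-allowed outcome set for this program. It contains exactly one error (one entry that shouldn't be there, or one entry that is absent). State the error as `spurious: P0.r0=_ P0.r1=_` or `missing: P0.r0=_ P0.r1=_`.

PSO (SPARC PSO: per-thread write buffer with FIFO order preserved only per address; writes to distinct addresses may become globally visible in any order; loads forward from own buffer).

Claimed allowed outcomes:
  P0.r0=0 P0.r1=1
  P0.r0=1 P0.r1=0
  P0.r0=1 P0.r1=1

outcome vector order: (P0.r0,P0.r1)
PSO (4): <0 0>, <0 1>, <1 0>, <1 1>
PSO∖claimed = {<0 0>}

missing: P0.r0=0 P0.r1=0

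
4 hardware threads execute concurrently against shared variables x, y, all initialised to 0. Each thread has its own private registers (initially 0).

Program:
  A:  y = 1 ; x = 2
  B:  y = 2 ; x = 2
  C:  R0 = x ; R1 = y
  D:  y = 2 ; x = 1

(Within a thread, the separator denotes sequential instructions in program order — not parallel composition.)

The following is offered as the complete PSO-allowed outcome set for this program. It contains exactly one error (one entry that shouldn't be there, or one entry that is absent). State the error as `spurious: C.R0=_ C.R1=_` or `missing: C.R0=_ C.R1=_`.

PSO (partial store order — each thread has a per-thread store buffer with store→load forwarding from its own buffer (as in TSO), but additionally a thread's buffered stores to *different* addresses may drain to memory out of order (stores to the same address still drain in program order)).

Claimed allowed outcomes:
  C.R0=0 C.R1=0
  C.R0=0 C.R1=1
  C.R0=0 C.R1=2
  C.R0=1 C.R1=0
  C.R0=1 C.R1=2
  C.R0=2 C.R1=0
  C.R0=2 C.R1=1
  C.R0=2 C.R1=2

outcome vector order: (C.R0,C.R1)
[PSO] allowed = {(0,0) (0,1) (0,2) (1,0) (1,1) (1,2) (2,0) (2,1) (2,2)}
PSO∖claimed = {(1,1)}

missing: C.R0=1 C.R1=1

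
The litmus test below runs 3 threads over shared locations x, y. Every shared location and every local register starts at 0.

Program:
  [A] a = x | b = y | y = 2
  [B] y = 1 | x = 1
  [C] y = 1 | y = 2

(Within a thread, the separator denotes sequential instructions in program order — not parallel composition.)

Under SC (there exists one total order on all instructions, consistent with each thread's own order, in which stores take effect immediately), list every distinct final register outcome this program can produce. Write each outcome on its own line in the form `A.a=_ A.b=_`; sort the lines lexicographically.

outcome vector order: (A.a,A.b)
|SC outcomes| = 5

A.a=0 A.b=0
A.a=0 A.b=1
A.a=0 A.b=2
A.a=1 A.b=1
A.a=1 A.b=2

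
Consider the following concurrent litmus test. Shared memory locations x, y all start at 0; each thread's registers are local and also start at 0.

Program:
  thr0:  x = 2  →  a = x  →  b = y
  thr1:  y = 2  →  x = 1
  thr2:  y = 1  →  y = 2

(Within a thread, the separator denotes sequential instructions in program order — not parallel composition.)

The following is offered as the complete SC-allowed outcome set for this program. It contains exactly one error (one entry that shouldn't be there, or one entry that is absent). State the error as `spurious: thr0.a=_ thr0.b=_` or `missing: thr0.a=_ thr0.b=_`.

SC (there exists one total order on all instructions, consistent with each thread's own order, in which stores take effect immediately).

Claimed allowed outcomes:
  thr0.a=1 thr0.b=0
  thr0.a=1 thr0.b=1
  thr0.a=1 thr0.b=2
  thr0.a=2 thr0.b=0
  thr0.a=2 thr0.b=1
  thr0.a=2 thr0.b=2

outcome vector order: (thr0.a,thr0.b)
under SC → 11, 12, 20, 21, 22
claimed∖SC = {10}

spurious: thr0.a=1 thr0.b=0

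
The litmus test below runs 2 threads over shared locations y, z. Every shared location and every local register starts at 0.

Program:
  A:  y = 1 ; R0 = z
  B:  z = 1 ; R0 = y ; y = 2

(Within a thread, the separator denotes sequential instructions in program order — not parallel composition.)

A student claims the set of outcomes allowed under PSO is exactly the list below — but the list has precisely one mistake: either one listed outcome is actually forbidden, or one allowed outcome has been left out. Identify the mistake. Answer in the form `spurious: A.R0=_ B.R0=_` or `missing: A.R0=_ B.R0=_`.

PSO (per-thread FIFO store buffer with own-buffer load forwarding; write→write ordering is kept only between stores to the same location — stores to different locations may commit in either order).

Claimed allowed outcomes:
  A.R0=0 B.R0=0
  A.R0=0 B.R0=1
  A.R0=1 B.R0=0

missing: A.R0=1 B.R0=1

outcome vector order: (A.R0,B.R0)
PSO: 4 outcomes — {(0,0) (0,1) (1,0) (1,1)}
PSO∖claimed = {(1,1)}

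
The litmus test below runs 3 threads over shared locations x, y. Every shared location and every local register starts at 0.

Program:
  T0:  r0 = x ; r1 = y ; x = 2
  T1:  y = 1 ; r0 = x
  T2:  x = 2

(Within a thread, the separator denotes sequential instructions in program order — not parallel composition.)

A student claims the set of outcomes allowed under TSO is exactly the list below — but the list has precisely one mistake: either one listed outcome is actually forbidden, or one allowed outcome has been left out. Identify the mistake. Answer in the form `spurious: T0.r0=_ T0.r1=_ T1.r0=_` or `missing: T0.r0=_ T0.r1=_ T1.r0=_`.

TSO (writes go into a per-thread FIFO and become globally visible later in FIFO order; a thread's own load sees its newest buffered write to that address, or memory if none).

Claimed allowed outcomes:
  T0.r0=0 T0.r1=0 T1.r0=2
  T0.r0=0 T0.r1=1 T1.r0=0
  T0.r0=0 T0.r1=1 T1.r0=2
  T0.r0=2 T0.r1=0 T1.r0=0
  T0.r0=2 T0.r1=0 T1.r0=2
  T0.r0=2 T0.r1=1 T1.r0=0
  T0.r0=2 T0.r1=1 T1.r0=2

missing: T0.r0=0 T0.r1=0 T1.r0=0

outcome vector order: (T0.r0,T0.r1,T1.r0)
under TSO → 000, 002, 010, 012, 200, 202, 210, 212
TSO∖claimed = {000}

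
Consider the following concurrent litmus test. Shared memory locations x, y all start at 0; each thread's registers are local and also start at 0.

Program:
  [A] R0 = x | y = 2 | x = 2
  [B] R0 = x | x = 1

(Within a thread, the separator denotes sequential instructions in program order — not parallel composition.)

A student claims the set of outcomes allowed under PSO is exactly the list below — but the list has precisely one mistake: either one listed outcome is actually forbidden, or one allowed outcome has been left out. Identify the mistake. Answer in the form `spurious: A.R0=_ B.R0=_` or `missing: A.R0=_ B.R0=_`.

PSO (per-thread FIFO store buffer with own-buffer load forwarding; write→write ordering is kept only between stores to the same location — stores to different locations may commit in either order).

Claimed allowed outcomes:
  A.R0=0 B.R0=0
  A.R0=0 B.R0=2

missing: A.R0=1 B.R0=0

outcome vector order: (A.R0,B.R0)
PSO: 3 outcomes — {00 02 10}
PSO∖claimed = {10}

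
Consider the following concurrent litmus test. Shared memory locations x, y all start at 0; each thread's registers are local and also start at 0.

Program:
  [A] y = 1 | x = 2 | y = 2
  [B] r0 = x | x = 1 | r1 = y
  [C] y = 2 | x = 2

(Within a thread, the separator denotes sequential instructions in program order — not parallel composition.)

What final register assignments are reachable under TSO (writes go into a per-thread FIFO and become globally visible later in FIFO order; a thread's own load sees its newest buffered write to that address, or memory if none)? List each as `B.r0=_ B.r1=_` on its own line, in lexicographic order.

B.r0=0 B.r1=0
B.r0=0 B.r1=1
B.r0=0 B.r1=2
B.r0=2 B.r1=1
B.r0=2 B.r1=2

outcome vector order: (B.r0,B.r1)
|TSO outcomes| = 5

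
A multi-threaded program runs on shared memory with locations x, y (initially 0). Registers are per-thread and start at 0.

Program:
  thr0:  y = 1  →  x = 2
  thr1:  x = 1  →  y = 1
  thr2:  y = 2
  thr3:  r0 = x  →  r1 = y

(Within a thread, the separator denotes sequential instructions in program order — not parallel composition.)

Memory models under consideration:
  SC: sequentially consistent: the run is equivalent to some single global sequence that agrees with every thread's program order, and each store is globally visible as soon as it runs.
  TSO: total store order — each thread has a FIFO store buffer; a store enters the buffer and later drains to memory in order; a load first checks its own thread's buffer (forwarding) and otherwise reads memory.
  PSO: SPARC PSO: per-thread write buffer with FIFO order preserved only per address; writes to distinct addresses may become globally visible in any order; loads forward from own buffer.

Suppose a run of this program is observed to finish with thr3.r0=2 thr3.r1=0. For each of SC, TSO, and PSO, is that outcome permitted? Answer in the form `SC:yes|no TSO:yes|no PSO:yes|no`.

SC:no TSO:no PSO:yes

outcome vector order: (thr3.r0,thr3.r1)
[SC] allowed = {(0,0); (0,1); (0,2); (1,0); (1,1); (1,2); (2,1); (2,2)}
[TSO] allowed = {(0,0); (0,1); (0,2); (1,0); (1,1); (1,2); (2,1); (2,2)}
[PSO] allowed = {(0,0); (0,1); (0,2); (1,0); (1,1); (1,2); (2,0); (2,1); (2,2)}
target (2,0) ∈ {PSO}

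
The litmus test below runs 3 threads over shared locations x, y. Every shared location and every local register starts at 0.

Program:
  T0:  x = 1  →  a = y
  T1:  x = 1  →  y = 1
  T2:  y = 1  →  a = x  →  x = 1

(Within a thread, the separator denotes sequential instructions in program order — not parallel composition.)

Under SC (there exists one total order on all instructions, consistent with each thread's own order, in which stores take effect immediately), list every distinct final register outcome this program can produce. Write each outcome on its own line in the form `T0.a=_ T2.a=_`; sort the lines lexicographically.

T0.a=0 T2.a=1
T0.a=1 T2.a=0
T0.a=1 T2.a=1

outcome vector order: (T0.a,T2.a)
|SC outcomes| = 3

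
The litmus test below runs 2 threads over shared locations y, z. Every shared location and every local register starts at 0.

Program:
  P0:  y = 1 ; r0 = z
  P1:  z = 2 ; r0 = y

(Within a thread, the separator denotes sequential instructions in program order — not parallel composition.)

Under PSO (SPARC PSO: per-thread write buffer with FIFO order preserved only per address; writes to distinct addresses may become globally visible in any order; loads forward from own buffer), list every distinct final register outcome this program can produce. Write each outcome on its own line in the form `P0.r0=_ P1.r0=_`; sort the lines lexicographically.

outcome vector order: (P0.r0,P1.r0)
|PSO outcomes| = 4

P0.r0=0 P1.r0=0
P0.r0=0 P1.r0=1
P0.r0=2 P1.r0=0
P0.r0=2 P1.r0=1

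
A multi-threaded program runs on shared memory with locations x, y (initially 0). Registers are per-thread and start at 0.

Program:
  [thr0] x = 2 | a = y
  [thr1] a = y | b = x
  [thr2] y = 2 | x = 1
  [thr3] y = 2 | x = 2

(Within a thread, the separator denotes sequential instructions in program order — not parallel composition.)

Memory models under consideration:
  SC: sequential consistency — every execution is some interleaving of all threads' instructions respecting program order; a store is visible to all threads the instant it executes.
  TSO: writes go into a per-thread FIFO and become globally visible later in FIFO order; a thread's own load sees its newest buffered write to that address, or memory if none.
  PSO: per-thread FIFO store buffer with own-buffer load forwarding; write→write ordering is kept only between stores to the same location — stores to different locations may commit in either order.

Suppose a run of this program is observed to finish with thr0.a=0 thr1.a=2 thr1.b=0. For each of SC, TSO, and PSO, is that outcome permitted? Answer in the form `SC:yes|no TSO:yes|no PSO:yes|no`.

SC:no TSO:yes PSO:yes

outcome vector order: (thr0.a,thr1.a,thr1.b)
SC (11): 000, 001, 002, 021, 022, 200, 201, 202, 220, 221, 222
TSO (12): 000, 001, 002, 020, 021, 022, 200, 201, 202, 220, 221, 222
PSO (12): 000, 001, 002, 020, 021, 022, 200, 201, 202, 220, 221, 222
target 020 ∈ {TSO,PSO}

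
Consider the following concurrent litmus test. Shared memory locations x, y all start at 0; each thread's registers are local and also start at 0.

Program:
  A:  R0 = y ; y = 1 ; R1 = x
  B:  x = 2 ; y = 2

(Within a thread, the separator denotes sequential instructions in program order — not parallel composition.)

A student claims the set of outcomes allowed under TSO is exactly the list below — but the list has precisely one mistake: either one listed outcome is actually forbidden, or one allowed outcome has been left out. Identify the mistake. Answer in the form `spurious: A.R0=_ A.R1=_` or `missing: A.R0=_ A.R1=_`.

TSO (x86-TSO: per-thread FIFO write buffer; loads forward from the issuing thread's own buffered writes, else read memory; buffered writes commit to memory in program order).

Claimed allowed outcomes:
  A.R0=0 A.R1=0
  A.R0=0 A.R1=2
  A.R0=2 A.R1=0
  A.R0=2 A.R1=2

outcome vector order: (A.R0,A.R1)
under TSO → <0 0>; <0 2>; <2 2>
claimed∖TSO = {<2 0>}

spurious: A.R0=2 A.R1=0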